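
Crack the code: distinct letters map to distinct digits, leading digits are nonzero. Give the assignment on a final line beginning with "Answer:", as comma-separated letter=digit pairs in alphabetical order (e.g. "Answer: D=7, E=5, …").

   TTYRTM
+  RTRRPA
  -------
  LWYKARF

Step 1. [col 1: M + A ≡ F (mod 10)] A=6 is one option consistent with column 1 (M + A ≡ F (mod 10), carry-in 0) — take it ⇒ A=6.
Step 2. [L] L is the leading digit of a 7-digit sum of two 6-digit numbers; the final carry is exactly 1 ⇒ L=1.
Step 3. [col 1: M + A ≡ F (mod 10)] no forcing yet in column 1 (carry-in 0); M=7 is free and consistent — try it, so M=7.
Step 4. [col 1: M + A ≡ F (mod 10)] from column 1 (M=7, A=6, carry-in 0, digits 1,6,7 already taken and all letters distinct): F must equal 3. So F=3.
Step 5. [col 2: T + P ≡ R (mod 10)] several values work for R in column 2 (T + P ≡ R (mod 10), carry-in 1); try R=8, so R=8.
Step 6. [col 2: T + P ≡ R (mod 10)] several values work for T in column 2 (T + P ≡ R (mod 10), carry-in 1); try T=5. So T=5.
Step 7. [col 2: T + P ≡ R (mod 10)] column 2: given T=5, R=8, carry-in 1, and digits 1,3,5,6,7,8 already taken and all letters distinct, T+P≡R (mod 10) forces P=2, so P=2.
Step 8. [col 4: Y + R ≡ K (mod 10)] column 4 reads Y+R+carry(1)=K with R=8; with digits 1,2,3,5,6,7,8 already taken and all letters distinct, the only value for Y is 0, so Y=0.
Step 9. [col 4: Y + R ≡ K (mod 10)] from column 4 (Y=0, R=8, carry-in 1, digits 0,1,2,3,5,6,7,8 already taken and all letters distinct): K must equal 9, so K=9.
Step 10. [col 6: T + R ≡ W (mod 10)] in column 6 we have T+R≡W with carry-in 1; given T=5, R=8 and digits 0,1,2,3,5,6,7,8,9 already taken and all letters distinct, that pins W to 4. So W=4.

Answer: A=6, F=3, K=9, L=1, M=7, P=2, R=8, T=5, W=4, Y=0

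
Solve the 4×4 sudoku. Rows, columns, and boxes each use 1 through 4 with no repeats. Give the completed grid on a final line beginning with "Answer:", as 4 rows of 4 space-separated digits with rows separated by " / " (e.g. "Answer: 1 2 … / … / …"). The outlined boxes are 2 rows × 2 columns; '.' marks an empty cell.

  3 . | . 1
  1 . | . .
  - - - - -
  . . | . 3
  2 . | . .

Step 1. [r4c4∈{4}] nothing but 4 survives at r4c4, so r4c4=4.
Step 2. [r3c3∈{1,2}] r3c3 is the only open cell in row 3 admitting 2 ⇒ r3c3=2.
Step 3. [r3c2∈{1,4}] across row 3, 1 lands solely at r3c2, so r3c2=1.
Step 4. [r1c3∈{4}] only 4 remains possible at r1c3. So r1c3=4.
Step 5. [r1c2∈{2}] only 2 remains possible at r1c2. So r1c2=2.
Step 6. [r2c2∈{4}] r2c2 is down to just 4 ⇒ r2c2=4.
Step 7. [r2c4∈{2}] r2c4 is down to just 2. So r2c4=2.
Step 8. [r2c3∈{3}] r2c3's peers cover all but 3. So r2c3=3.
Step 9. [r4c3∈{1}] r4c3 is down to just 1. So r4c3=1.
Step 10. [r3c1∈{4}] r3c1's peers cover all but 4 ⇒ r3c1=4.
Step 11. [r4c2∈{3}] only 3 remains possible at r4c2, so r4c2=3.

Answer: 3 2 4 1 / 1 4 3 2 / 4 1 2 3 / 2 3 1 4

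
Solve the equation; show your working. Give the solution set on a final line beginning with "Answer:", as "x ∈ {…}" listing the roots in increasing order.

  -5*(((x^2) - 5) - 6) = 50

Step 1. [-5*(((x^2) - 5) - 6) = 50] -5 out front; divide by -5. So div: ((x^2) - 5) - 6 = -10.
Step 2. [((x^2) - 5) - 6 = -10] add 6: x sits inside (… - 6), so sub: (x^2) - 5 = -4.
Step 3. [(x^2) - 5 = -4] peel the -5: add 5 from each side ⇒ sub: x^2 = 1.
Step 4. [x^2 = 1] √ both sides: 1 ≥ 0 gives two branches ⇒ sqrt: x = 1 or -1.

Answer: x ∈ {-1, 1}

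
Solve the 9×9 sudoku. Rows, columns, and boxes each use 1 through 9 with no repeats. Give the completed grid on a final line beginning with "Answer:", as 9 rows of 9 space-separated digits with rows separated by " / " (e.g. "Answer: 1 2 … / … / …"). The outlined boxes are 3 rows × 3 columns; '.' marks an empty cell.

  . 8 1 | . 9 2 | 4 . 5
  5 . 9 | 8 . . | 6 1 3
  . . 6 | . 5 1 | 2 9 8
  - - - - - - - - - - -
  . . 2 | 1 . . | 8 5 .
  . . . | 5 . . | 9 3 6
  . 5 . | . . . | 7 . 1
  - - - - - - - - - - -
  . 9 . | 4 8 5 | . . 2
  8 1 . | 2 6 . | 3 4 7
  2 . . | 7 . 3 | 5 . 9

Step 1. [r6c4∈{3,6,9}] across col 4, 9 lands solely at r6c4, so r6c4=9.
Step 2. [r4c9∈{4}] nothing but 4 survives at r4c9 ⇒ r4c9=4.
Step 3. [r3c4∈{3}] only 3 remains possible at r3c4, so r3c4=3.
Step 4. [r4c2∈{3,6,7}] in col 2, 3 fits only at r4c2. So r4c2=3.
Step 5. [r4c5∈{7}] r4c5's peers cover all but 7. So r4c5=7.
Step 6. [r2c5∈{4}] nothing but 4 survives at r2c5 ⇒ r2c5=4.
Step 7. [r9c2∈{4,6}] across col 2, 6 lands solely at r9c2. So r9c2=6.
Step 8. [r4c6∈{6}] only 6 remains possible at r4c6, so r4c6=6.
Step 9. [r1c1∈{3,7}] in row 1, 3 fits only at r1c1, so r1c1=3.
Step 10. [r7c1∈{7}] r7c1 has the single candidate 7 ⇒ r7c1=7.
Step 11. [r3c1∈{4}] only 4 remains possible at r3c1. So r3c1=4.
Step 12. [r5c2∈{4,7}] in col 2, 4 fits only at r5c2 ⇒ r5c2=4.
Step 13. [r5c6∈{8}] r5c6 has the single candidate 8. So r5c6=8.
Step 14. [r6c8∈{2}] r6c8 has the single candidate 2, so r6c8=2.
Step 15. [r3c2∈{7}] r3c2 is down to just 7 ⇒ r3c2=7.
Step 16. [r7c7∈{1}] r7c7 is down to just 1, so r7c7=1.
Step 17. [r6c3∈{8}] r6c3's peers cover all but 8. So r6c3=8.
Step 18. [r1c8∈{7}] nothing but 7 survives at r1c8. So r1c8=7.
Step 19. [r8c3∈{5}] only 5 remains possible at r8c3. So r8c3=5.
Step 20. [r7c8∈{6}] only 6 remains possible at r7c8 ⇒ r7c8=6.
Step 21. [r5c3∈{7}] r5c3 is down to just 7 ⇒ r5c3=7.
Step 22. [r9c5∈{1}] r9c5 has the single candidate 1 ⇒ r9c5=1.
Step 23. [r9c8∈{8}] nothing but 8 survives at r9c8 ⇒ r9c8=8.
Step 24. [r5c1∈{1}] nothing but 1 survives at r5c1 ⇒ r5c1=1.
Step 25. [r9c3∈{4}] nothing but 4 survives at r9c3, so r9c3=4.
Step 26. [r7c3∈{3}] r7c3 is down to just 3 ⇒ r7c3=3.
Step 27. [r8c6∈{9}] r8c6 is down to just 9, so r8c6=9.
Step 28. [r5c5∈{2}] r5c5 has the single candidate 2 ⇒ r5c5=2.
Step 29. [r2c2∈{2}] only 2 remains possible at r2c2. So r2c2=2.
Step 30. [r4c1∈{9}] r4c1 is down to just 9 ⇒ r4c1=9.
Step 31. [r6c6∈{4}] r6c6 is down to just 4, so r6c6=4.
Step 32. [r6c1∈{6}] nothing but 6 survives at r6c1 ⇒ r6c1=6.
Step 33. [r1c4∈{6}] r1c4 is down to just 6. So r1c4=6.
Step 34. [r6c5∈{3}] r6c5's peers cover all but 3. So r6c5=3.
Step 35. [r2c6∈{7}] r2c6 is down to just 7, so r2c6=7.

Answer: 3 8 1 6 9 2 4 7 5 / 5 2 9 8 4 7 6 1 3 / 4 7 6 3 5 1 2 9 8 / 9 3 2 1 7 6 8 5 4 / 1 4 7 5 2 8 9 3 6 / 6 5 8 9 3 4 7 2 1 / 7 9 3 4 8 5 1 6 2 / 8 1 5 2 6 9 3 4 7 / 2 6 4 7 1 3 5 8 9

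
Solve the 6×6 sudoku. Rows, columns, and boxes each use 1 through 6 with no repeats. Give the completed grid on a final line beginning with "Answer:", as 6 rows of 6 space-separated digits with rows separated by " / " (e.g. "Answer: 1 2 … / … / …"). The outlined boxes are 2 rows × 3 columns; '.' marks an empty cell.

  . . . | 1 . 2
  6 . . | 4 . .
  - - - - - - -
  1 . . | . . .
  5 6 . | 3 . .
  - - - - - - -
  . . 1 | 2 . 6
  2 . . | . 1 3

Step 1. [r2c6∈{5}] r2c6's peers cover all but 5 ⇒ r2c6=5.
Step 2. [r5c5∈{4,5}] box 6 places 4 nowhere but r5c5, so r5c5=4.
Step 3. [r5c2∈{3,5}] across row 5, 5 lands solely at r5c2 ⇒ r5c2=5.
Step 4. [r3c5∈{2,5,6}] 5 has one home in col 5: r3c5. So r3c5=5.
Step 5. [r2c5∈{3}] r2c5 has the single candidate 3 ⇒ r2c5=3.
Step 6. [r1c1∈{3,4}] in col 1, 4 fits only at r1c1. So r1c1=4.
Step 7. [r3c6∈{4}] nothing but 4 survives at r3c6. So r3c6=4.
Step 8. [r2c3∈{2}] r2c3's peers cover all but 2, so r2c3=2.
Step 9. [r3c3∈{3}] r3c3 is down to just 3 ⇒ r3c3=3.
Step 10. [r4c3∈{4}] r4c3 has the single candidate 4 ⇒ r4c3=4.
Step 11. [r1c5∈{6}] nothing but 6 survives at r1c5 ⇒ r1c5=6.
Step 12. [r1c2∈{3}] r1c2 is down to just 3 ⇒ r1c2=3.
Step 13. [r5c1∈{3}] r5c1 has the single candidate 3 ⇒ r5c1=3.
Step 14. [r3c2∈{2}] nothing but 2 survives at r3c2. So r3c2=2.
Step 15. [r1c3∈{5}] only 5 remains possible at r1c3 ⇒ r1c3=5.
Step 16. [r4c6∈{1}] r4c6 has the single candidate 1. So r4c6=1.
Step 17. [r6c3∈{6}] only 6 remains possible at r6c3 ⇒ r6c3=6.
Step 18. [r4c5∈{2}] r4c5 is down to just 2. So r4c5=2.
Step 19. [r6c2∈{4}] r6c2 is down to just 4, so r6c2=4.
Step 20. [r6c4∈{5}] r6c4 is down to just 5. So r6c4=5.
Step 21. [r3c4∈{6}] nothing but 6 survives at r3c4. So r3c4=6.
Step 22. [r2c2∈{1}] r2c2 has the single candidate 1. So r2c2=1.

Answer: 4 3 5 1 6 2 / 6 1 2 4 3 5 / 1 2 3 6 5 4 / 5 6 4 3 2 1 / 3 5 1 2 4 6 / 2 4 6 5 1 3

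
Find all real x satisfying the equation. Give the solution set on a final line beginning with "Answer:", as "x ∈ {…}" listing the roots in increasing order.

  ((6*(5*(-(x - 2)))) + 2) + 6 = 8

Step 1. [((6*(5*(-(x - 2)))) + 2) + 6 = 8] +6 is outermost — subtract 6 both sides ⇒ sub: (6*(5*(-(x - 2)))) + 2 = 2.
Step 2. [(6*(5*(-(x - 2)))) + 2 = 2] subtract 2: x sits inside (… + 2). So sub: 6*(5*(-(x - 2))) = 0.
Step 3. [6*(5*(-(x - 2))) = 0] 6 out front; divide by 6, so div: 5*(-(x - 2)) = 0.
Step 4. [5*(-(x - 2)) = 0] 5·(inner) — divide through by 5, so div: -(x - 2) = 0.
Step 5. [-(x - 2) = 0] flip signs both sides ⇒ neg: x - 2 = 0.
Step 6. [x - 2 = 0] 2 comes off first (add 2) ⇒ sub: x = 2.

Answer: x ∈ {2}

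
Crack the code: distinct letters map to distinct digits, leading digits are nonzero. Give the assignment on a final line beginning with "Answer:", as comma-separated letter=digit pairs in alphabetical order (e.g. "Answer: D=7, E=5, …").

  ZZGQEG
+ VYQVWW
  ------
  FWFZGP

Step 1. [col 1: G + W ≡ P (mod 10)] column 1 (G + W ≡ P (mod 10), carry-in 0) doesn't pin G yet; pick G=5 and continue. So G=5.
Step 2. [col 1: G + W ≡ P (mod 10)] no forcing yet in column 1 (carry-in 0); P=3 is free and consistent — try it ⇒ P=3.
Step 3. [col 1: G + W ≡ P (mod 10)] from column 1 (G=5, P=3, carry-in 0, digits 3,5 already taken and all letters distinct): W must equal 8. So W=8.
Step 4. [col 2: E + W ≡ G (mod 10)] from column 2 (W=8, G=5, carry-in 1, digits 3,5,8 already taken and all letters distinct): E must equal 6. So E=6.
Step 5. [col 3: Q + V ≡ Z (mod 10)] Q=4 is one option consistent with column 3 (Q + V ≡ Z (mod 10), carry-in 1) — take it, so Q=4.
Step 6. [col 3: Q + V ≡ Z (mod 10)] Z=7 is one option consistent with column 3 (Q + V ≡ Z (mod 10), carry-in 1) — take it, so Z=7.
Step 7. [col 3: Q + V ≡ Z (mod 10)] column 3: given Q=4, Z=7, carry-in 1, and digits 3,4,5,6,7,8 already taken and all letters distinct, Q+V≡Z (mod 10) forces V=2, so V=2.
Step 8. [col 4: G + Q ≡ F (mod 10)] column 4: given G=5, Q=4, carry-in 0, and digits 2,3,4,5,6,7,8 already taken and all letters distinct, G+Q≡F (mod 10) forces F=9 ⇒ F=9.
Step 9. [col 5: Z + Y ≡ W (mod 10)] from column 5 (Z=7, W=8, carry-in 0, digits 2,3,4,5,6,7,8,9 already taken and all letters distinct): Y must equal 1, so Y=1.

Answer: E=6, F=9, G=5, P=3, Q=4, V=2, W=8, Y=1, Z=7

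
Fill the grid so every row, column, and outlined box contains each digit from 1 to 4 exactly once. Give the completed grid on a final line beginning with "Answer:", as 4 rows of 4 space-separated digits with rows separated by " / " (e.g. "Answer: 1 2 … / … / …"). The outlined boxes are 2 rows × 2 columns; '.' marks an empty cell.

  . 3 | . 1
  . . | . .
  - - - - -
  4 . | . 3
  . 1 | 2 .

Step 1. [r2c2∈{2,4}] across col 2, 4 lands solely at r2c2 ⇒ r2c2=4.
Step 2. [r1c1∈{2}] r1c1 is down to just 2, so r1c1=2.
Step 3. [r2c4∈{2}] r2c4's peers cover all but 2, so r2c4=2.
Step 4. [r4c1∈{3}] r4c1's peers cover all but 3 ⇒ r4c1=3.
Step 5. [r4c4∈{4}] r4c4 has the single candidate 4 ⇒ r4c4=4.
Step 6. [r3c2∈{2}] r3c2 has the single candidate 2 ⇒ r3c2=2.
Step 7. [r3c3∈{1}] r3c3's peers cover all but 1 ⇒ r3c3=1.
Step 8. [r2c1∈{1}] nothing but 1 survives at r2c1 ⇒ r2c1=1.
Step 9. [r1c3∈{4}] r1c3 has the single candidate 4 ⇒ r1c3=4.
Step 10. [r2c3∈{3}] only 3 remains possible at r2c3, so r2c3=3.

Answer: 2 3 4 1 / 1 4 3 2 / 4 2 1 3 / 3 1 2 4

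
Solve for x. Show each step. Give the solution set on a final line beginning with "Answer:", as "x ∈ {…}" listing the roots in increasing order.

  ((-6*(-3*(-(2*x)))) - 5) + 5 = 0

Step 1. [((-6*(-3*(-(2*x)))) - 5) + 5 = 0] peel the +5: subtract 5 from each side, so sub: (-6*(-3*(-(2*x)))) - 5 = -5.
Step 2. [(-6*(-3*(-(2*x)))) - 5 = -5] 5 comes off first (add 5). So sub: -6*(-3*(-(2*x))) = 0.
Step 3. [-6*(-3*(-(2*x))) = 0] divide by the outer -6, so div: -3*(-(2*x)) = 0.
Step 4. [-3*(-(2*x)) = 0] divide by the outer -3 ⇒ div: -(2*x) = 0.
Step 5. [-(2*x) = 0] LHS negated; negate both sides ⇒ neg: 2*x = 0.
Step 6. [2*x = 0] LHS = 2·(…); ÷2 both sides, so div: x = 0.

Answer: x ∈ {0}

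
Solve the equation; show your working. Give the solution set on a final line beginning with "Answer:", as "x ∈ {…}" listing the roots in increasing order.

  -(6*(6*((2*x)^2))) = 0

Step 1. [-(6*(6*((2*x)^2))) = 0] flip signs both sides, so neg: 6*(6*((2*x)^2)) = 0.
Step 2. [6*(6*((2*x)^2)) = 0] LHS = 6·(…); ÷6 both sides ⇒ div: 6*((2*x)^2) = 0.
Step 3. [6*((2*x)^2) = 0] 6 out front; divide by 6 ⇒ div: (2*x)^2 = 0.
Step 4. [(2*x)^2 = 0] 0 ≥ 0, LHS is (·)² — take ±√ ⇒ sqrt: 2*x = 0.
Step 5. [2*x = 0] LHS = 2·(…); ÷2 both sides, so div: x = 0.

Answer: x ∈ {0}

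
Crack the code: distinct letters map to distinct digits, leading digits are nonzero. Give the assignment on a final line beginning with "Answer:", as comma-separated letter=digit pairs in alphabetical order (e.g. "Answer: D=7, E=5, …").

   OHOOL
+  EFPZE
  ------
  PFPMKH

Step 1. [P] the sum has 6 digits but both addends have 5; that extra leading digit P is the final carry, namely 1 ⇒ P=1.
Step 2. [col 1: L + E ≡ H (mod 10)] column 1 (L + E ≡ H (mod 10), carry-in 0) doesn't pin L yet; pick L=4 and continue ⇒ L=4.
Step 3. [col 1: L + E ≡ H (mod 10)] column 1 (L + E ≡ H (mod 10), carry-in 0) doesn't pin E yet; pick E=5 and continue ⇒ E=5.
Step 4. [col 1: L + E ≡ H (mod 10)] column 1 reads L+E+carry(0)=H with L=4, E=5; with digits 1,4,5 already taken and all letters distinct, the only value for H is 9, so H=9.
Step 5. [col 2: O + Z ≡ K (mod 10)] column 2 (O + Z ≡ K (mod 10), carry-in 0) doesn't pin O yet; pick O=6 and continue ⇒ O=6.
Step 6. [col 2: O + Z ≡ K (mod 10)] column 2 (O + Z ≡ K (mod 10), carry-in 0) doesn't pin K yet; pick K=3 and continue ⇒ K=3.
Step 7. [col 2: O + Z ≡ K (mod 10)] column 2: given O=6, K=3, carry-in 0, and digits 1,3,4,5,6,9 already taken and all letters distinct, O+Z≡K (mod 10) forces Z=7. So Z=7.
Step 8. [col 3: O + P ≡ M (mod 10)] from column 3 (O=6, P=1, carry-in 1, digits 1,3,4,5,6,7,9 already taken and all letters distinct): M must equal 8 ⇒ M=8.
Step 9. [col 4: H + F ≡ P (mod 10)] in column 4 we have H+F≡P with carry-in 0; given H=9, P=1 and digits 1,3,4,5,6,7,8,9 already taken and all letters distinct, that pins F to 2, so F=2.

Answer: E=5, F=2, H=9, K=3, L=4, M=8, O=6, P=1, Z=7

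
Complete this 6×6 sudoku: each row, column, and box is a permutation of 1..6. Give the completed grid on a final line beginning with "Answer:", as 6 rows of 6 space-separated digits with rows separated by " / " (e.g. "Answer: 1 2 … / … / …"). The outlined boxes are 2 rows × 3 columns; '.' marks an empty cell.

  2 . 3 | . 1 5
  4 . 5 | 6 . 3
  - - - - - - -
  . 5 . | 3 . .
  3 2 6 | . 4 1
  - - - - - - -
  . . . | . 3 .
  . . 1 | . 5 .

Step 1. [r6c1∈{6}] only 6 remains possible at r6c1, so r6c1=6.
Step 2. [r5c2∈{4}] r5c2 has the single candidate 4. So r5c2=4.
Step 3. [r6c6∈{2,4}] 4 has one home in col 6: r6c6, so r6c6=4.
Step 4. [r6c4∈{2}] r6c4 is down to just 2. So r6c4=2.
Step 5. [r3c5∈{2,6}] across col 5, 6 lands solely at r3c5. So r3c5=6.
Step 6. [r1c2∈{6}] r1c2 has the single candidate 6, so r1c2=6.
Step 7. [r6c2∈{3}] r6c2's peers cover all but 3 ⇒ r6c2=3.
Step 8. [r5c3∈{2}] r5c3 is down to just 2, so r5c3=2.
Step 9. [r2c5∈{2}] r2c5 has the single candidate 2 ⇒ r2c5=2.
Step 10. [r1c4∈{4}] r1c4's peers cover all but 4, so r1c4=4.
Step 11. [r3c1∈{1}] nothing but 1 survives at r3c1 ⇒ r3c1=1.
Step 12. [r5c1∈{5}] nothing but 5 survives at r5c1, so r5c1=5.
Step 13. [r5c4∈{1}] r5c4 has the single candidate 1 ⇒ r5c4=1.
Step 14. [r4c4∈{5}] r4c4 has the single candidate 5. So r4c4=5.
Step 15. [r5c6∈{6}] r5c6 is down to just 6, so r5c6=6.
Step 16. [r3c3∈{4}] nothing but 4 survives at r3c3. So r3c3=4.
Step 17. [r3c6∈{2}] r3c6 is down to just 2, so r3c6=2.
Step 18. [r2c2∈{1}] r2c2's peers cover all but 1. So r2c2=1.

Answer: 2 6 3 4 1 5 / 4 1 5 6 2 3 / 1 5 4 3 6 2 / 3 2 6 5 4 1 / 5 4 2 1 3 6 / 6 3 1 2 5 4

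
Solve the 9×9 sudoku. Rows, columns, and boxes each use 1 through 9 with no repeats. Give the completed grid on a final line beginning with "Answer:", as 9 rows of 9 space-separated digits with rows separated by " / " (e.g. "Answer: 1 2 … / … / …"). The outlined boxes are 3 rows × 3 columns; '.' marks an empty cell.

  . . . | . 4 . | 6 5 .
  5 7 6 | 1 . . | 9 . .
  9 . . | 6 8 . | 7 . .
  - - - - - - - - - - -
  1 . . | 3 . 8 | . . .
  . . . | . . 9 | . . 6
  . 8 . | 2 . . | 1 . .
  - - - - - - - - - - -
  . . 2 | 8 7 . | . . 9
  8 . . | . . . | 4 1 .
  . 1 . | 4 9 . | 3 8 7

Step 1. [r8c4∈{5}] r8c4 is down to just 5 ⇒ r8c4=5.
Step 2. [r6c6∈{4,5,6,7}] across col 6, 4 lands solely at r6c6, so r6c6=4.
Step 3. [r9c6∈{2,6}] r9c6 is the only open cell in row 9 admitting 2, so r9c6=2.
Step 4. [r2c6∈{3}] r2c6 has the single candidate 3, so r2c6=3.
Step 5. [r8c3∈{3,7,9}] r8c3 is the only open cell in row 8 admitting 7 ⇒ r8c3=7.
Step 6. [r4c8∈{2,4,7,9}] row 4 places 7 nowhere but r4c8 ⇒ r4c8=7.
Step 7. [r9c1∈{6}] r9c1's peers cover all but 6. So r9c1=6.
Step 8. [r4c2∈{2,4,5,6,9}] r4c2 is the only open cell in col 2 admitting 6, so r4c2=6.
Step 9. [r4c5∈{5}] nothing but 5 survives at r4c5. So r4c5=5.
Step 10. [r8c9∈{2}] r8c9 is down to just 2, so r8c9=2.
Step 11. [r4c9∈{4}] nothing but 4 survives at r4c9 ⇒ r4c9=4.
Step 12. [r1c3∈{1,3,8}] across col 3, 8 lands solely at r1c3 ⇒ r1c3=8.
Step 13. [r3c3∈{1,3,4}] col 3 places 1 nowhere but r3c3 ⇒ r3c3=1.
Step 14. [r3c2∈{2,3,4}] in box 1, 4 fits only at r3c2 ⇒ r3c2=4.
Step 15. [r9c3∈{5}] r9c3 is down to just 5 ⇒ r9c3=5.
Step 16. [r7c2∈{3}] nothing but 3 survives at r7c2 ⇒ r7c2=3.
Step 17. [r1c1∈{2,3}] r1c1 is the only open cell in box 1 admitting 3 ⇒ r1c1=3.
Step 18. [r5c1∈{2,4,7}] in col 1, 2 fits only at r5c1. So r5c1=2.
Step 19. [r5c8∈{3}] r5c8 is down to just 3, so r5c8=3.
Step 20. [r8c6∈{6}] r8c6's peers cover all but 6. So r8c6=6.
Step 21. [r1c4∈{7,9}] 9 has one home in row 1: r1c4, so r1c4=9.
Step 22. [r6c3∈{3,9}] r6c3 is the only open cell in row 6 admitting 3 ⇒ r6c3=3.
Step 23. [r6c9∈{5}] r6c9 is down to just 5 ⇒ r6c9=5.
Step 24. [r2c8∈{2,4}] r2c8 is the only open cell in row 2 admitting 4, so r2c8=4.
Step 25. [r1c6∈{7}] r1c6 has the single candidate 7 ⇒ r1c6=7.
Step 26. [r4c3∈{9}] nothing but 9 survives at r4c3, so r4c3=9.
Step 27. [r3c9∈{3}] only 3 remains possible at r3c9 ⇒ r3c9=3.
Step 28. [r7c1∈{4}] r7c1's peers cover all but 4 ⇒ r7c1=4.
Step 29. [r2c5∈{2}] nothing but 2 survives at r2c5, so r2c5=2.
Step 30. [r5c5∈{1}] r5c5 has the single candidate 1, so r5c5=1.
Step 31. [r7c8∈{6}] r7c8 is down to just 6. So r7c8=6.
Step 32. [r6c8∈{9}] only 9 remains possible at r6c8, so r6c8=9.
Step 33. [r8c5∈{3}] r8c5 is down to just 3 ⇒ r8c5=3.
Step 34. [r2c9∈{8}] nothing but 8 survives at r2c9 ⇒ r2c9=8.
Step 35. [r3c6∈{5}] r3c6's peers cover all but 5, so r3c6=5.
Step 36. [r5c7∈{8}] only 8 remains possible at r5c7. So r5c7=8.
Step 37. [r1c2∈{2}] r1c2 has the single candidate 2. So r1c2=2.
Step 38. [r1c9∈{1}] r1c9 has the single candidate 1. So r1c9=1.
Step 39. [r7c6∈{1}] r7c6 is down to just 1 ⇒ r7c6=1.
Step 40. [r3c8∈{2}] r3c8's peers cover all but 2 ⇒ r3c8=2.
Step 41. [r4c7∈{2}] r4c7 is down to just 2, so r4c7=2.
Step 42. [r6c1∈{7}] r6c1's peers cover all but 7. So r6c1=7.
Step 43. [r8c2∈{9}] r8c2's peers cover all but 9. So r8c2=9.
Step 44. [r6c5∈{6}] r6c5 is down to just 6. So r6c5=6.
Step 45. [r7c7∈{5}] nothing but 5 survives at r7c7 ⇒ r7c7=5.
Step 46. [r5c2∈{5}] r5c2 has the single candidate 5 ⇒ r5c2=5.
Step 47. [r5c4∈{7}] r5c4 has the single candidate 7 ⇒ r5c4=7.
Step 48. [r5c3∈{4}] only 4 remains possible at r5c3 ⇒ r5c3=4.

Answer: 3 2 8 9 4 7 6 5 1 / 5 7 6 1 2 3 9 4 8 / 9 4 1 6 8 5 7 2 3 / 1 6 9 3 5 8 2 7 4 / 2 5 4 7 1 9 8 3 6 / 7 8 3 2 6 4 1 9 5 / 4 3 2 8 7 1 5 6 9 / 8 9 7 5 3 6 4 1 2 / 6 1 5 4 9 2 3 8 7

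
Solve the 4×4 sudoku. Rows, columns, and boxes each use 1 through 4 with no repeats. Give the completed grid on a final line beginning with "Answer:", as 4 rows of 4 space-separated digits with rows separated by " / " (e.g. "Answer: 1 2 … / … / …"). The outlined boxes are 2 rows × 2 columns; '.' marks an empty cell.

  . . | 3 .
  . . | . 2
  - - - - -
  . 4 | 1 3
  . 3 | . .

Step 1. [r4c1∈{1,2}] across row 4, 1 lands solely at r4c1 ⇒ r4c1=1.
Step 2. [r2c3∈{4}] r2c3 has the single candidate 4, so r2c3=4.
Step 3. [r1c2∈{1,2}] in col 2, 2 fits only at r1c2, so r1c2=2.
Step 4. [r2c1∈{3}] only 3 remains possible at r2c1 ⇒ r2c1=3.
Step 5. [r1c1∈{4}] only 4 remains possible at r1c1. So r1c1=4.
Step 6. [r1c4∈{1}] r1c4's peers cover all but 1, so r1c4=1.
Step 7. [r2c2∈{1}] r2c2 has the single candidate 1, so r2c2=1.
Step 8. [r3c1∈{2}] only 2 remains possible at r3c1 ⇒ r3c1=2.
Step 9. [r4c3∈{2}] r4c3's peers cover all but 2, so r4c3=2.
Step 10. [r4c4∈{4}] only 4 remains possible at r4c4 ⇒ r4c4=4.

Answer: 4 2 3 1 / 3 1 4 2 / 2 4 1 3 / 1 3 2 4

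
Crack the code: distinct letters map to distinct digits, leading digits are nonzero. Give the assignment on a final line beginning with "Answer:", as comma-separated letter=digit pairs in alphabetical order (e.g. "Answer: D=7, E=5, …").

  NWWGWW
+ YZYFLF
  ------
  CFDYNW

Step 1. [col 1: W + F ≡ W (mod 10)] in column 1 we have W+F≡W with carry-in 0; given nothing yet and all letters distinct, none taken yet, that pins F to 0 ⇒ F=0.
Step 2. [col 1: W + F ≡ W (mod 10)] column 1 (W + F ≡ W (mod 10), carry-in 0) doesn't pin W yet; pick W=7 and continue ⇒ W=7.
Step 3. [col 2: W + L ≡ N (mod 10)] no forcing yet in column 2 (carry-in 0); N=1 is free and consistent — try it. So N=1.
Step 4. [col 2: W + L ≡ N (mod 10)] in column 2 we have W+L≡N with carry-in 0; given W=7, N=1 and digits 0,1,7 already taken and all letters distinct, that pins L to 4, so L=4.
Step 5. [col 3: G + F ≡ Y (mod 10)] column 3 (G + F ≡ Y (mod 10), carry-in 1) doesn't pin G yet; pick G=5 and continue ⇒ G=5.
Step 6. [col 3: G + F ≡ Y (mod 10)] in column 3 we have G+F≡Y with carry-in 1; given G=5, F=0 and digits 0,1,4,5,7 already taken and all letters distinct, that pins Y to 6. So Y=6.
Step 7. [col 4: W + Y ≡ D (mod 10)] in column 4 we have W+Y≡D with carry-in 0; given W=7, Y=6 and digits 0,1,4,5,6,7 already taken and all letters distinct, that pins D to 3, so D=3.
Step 8. [col 5: W + Z ≡ F (mod 10)] column 5 reads W+Z+carry(1)=F with W=7, F=0; with digits 0,1,3,4,5,6,7 already taken and all letters distinct, the only value for Z is 2. So Z=2.
Step 9. [col 6: N + Y ≡ C (mod 10)] column 6: given N=1, Y=6, carry-in 1, and digits 0,1,2,3,4,5,6,7 already taken and all letters distinct, N+Y≡C (mod 10) forces C=8, so C=8.

Answer: C=8, D=3, F=0, G=5, L=4, N=1, W=7, Y=6, Z=2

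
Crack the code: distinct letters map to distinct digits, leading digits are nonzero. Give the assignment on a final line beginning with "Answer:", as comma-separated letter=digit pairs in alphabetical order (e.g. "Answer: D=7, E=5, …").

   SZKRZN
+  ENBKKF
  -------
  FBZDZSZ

Step 1. [col 1: N + F ≡ Z (mod 10)] N=9 is one option consistent with column 1 (N + F ≡ Z (mod 10), carry-in 0) — take it. So N=9.
Step 2. [col 1: N + F ≡ Z (mod 10)] several values work for F in column 1 (N + F ≡ Z (mod 10), carry-in 0); try F=1, so F=1.
Step 3. [col 1: N + F ≡ Z (mod 10)] from column 1 (N=9, F=1, carry-in 0, digits 1,9 already taken and all letters distinct): Z must equal 0. So Z=0.
Step 4. [col 2: Z + K ≡ S (mod 10)] S=8 is one option consistent with column 2 (Z + K ≡ S (mod 10), carry-in 1) — take it. So S=8.
Step 5. [col 2: Z + K ≡ S (mod 10)] from column 2 (Z=0, S=8, carry-in 1, digits 0,1,8,9 already taken and all letters distinct): K must equal 7 ⇒ K=7.
Step 6. [col 3: R + K ≡ Z (mod 10)] column 3: given K=7, Z=0, carry-in 0, and digits 0,1,7,8,9 already taken and all letters distinct, R+K≡Z (mod 10) forces R=3, so R=3.
Step 7. [col 4: K + B ≡ D (mod 10)] no forcing yet in column 4 (carry-in 1); B=4 is free and consistent — try it, so B=4.
Step 8. [col 4: K + B ≡ D (mod 10)] in column 4 we have K+B≡D with carry-in 1; given K=7, B=4 and digits 0,1,3,4,7,8,9 already taken and all letters distinct, that pins D to 2 ⇒ D=2.
Step 9. [col 6: S + E ≡ B (mod 10)] column 6: given S=8, B=4, carry-in 1, and digits 0,1,2,3,4,7,8,9 already taken and all letters distinct, S+E≡B (mod 10) forces E=5, so E=5.

Answer: B=4, D=2, E=5, F=1, K=7, N=9, R=3, S=8, Z=0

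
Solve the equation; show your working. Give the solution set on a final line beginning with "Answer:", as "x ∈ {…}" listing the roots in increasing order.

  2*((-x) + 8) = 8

Step 1. [2*((-x) + 8) = 8] 2·(inner) — divide through by 2. So div: (-x) + 8 = 4.
Step 2. [(-x) + 8 = 4] +8 is outermost — subtract 8 both sides, so sub: -x = -4.
Step 3. [-x = -4] flip signs both sides. So neg: x = 4.

Answer: x ∈ {4}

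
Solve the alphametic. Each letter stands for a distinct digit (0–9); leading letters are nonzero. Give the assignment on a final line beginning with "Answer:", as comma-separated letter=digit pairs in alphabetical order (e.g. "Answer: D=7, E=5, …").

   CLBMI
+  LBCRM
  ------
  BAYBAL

Step 1. [col 1: I + M ≡ L (mod 10)] column 1 (I + M ≡ L (mod 10), carry-in 0) doesn't pin L yet; pick L=3 and continue, so L=3.
Step 2. [B] B is the leading digit of a 6-digit sum of two 5-digit numbers; the final carry is exactly 1. So B=1.
Step 3. [col 1: I + M ≡ L (mod 10)] column 1 (I + M ≡ L (mod 10), carry-in 0) doesn't pin M yet; pick M=7 and continue, so M=7.
Step 4. [col 1: I + M ≡ L (mod 10)] from column 1 (M=7, L=3, carry-in 0, digits 1,3,7 already taken and all letters distinct): I must equal 6 ⇒ I=6.
Step 5. [col 2: M + R ≡ A (mod 10)] several values work for A in column 2 (M + R ≡ A (mod 10), carry-in 1); try A=2, so A=2.
Step 6. [col 2: M + R ≡ A (mod 10)] column 2: given M=7, A=2, carry-in 1, and digits 1,2,3,6,7 already taken and all letters distinct, M+R≡A (mod 10) forces R=4, so R=4.
Step 7. [col 3: B + C ≡ B (mod 10)] from column 3 (B=1, carry-in 1, digits 1,2,3,4,6,7 already taken and all letters distinct): C must equal 9. So C=9.
Step 8. [col 4: L + B ≡ Y (mod 10)] in column 4 we have L+B≡Y with carry-in 1; given L=3, B=1 and digits 1,2,3,4,6,7,9 already taken and all letters distinct, that pins Y to 5, so Y=5.

Answer: A=2, B=1, C=9, I=6, L=3, M=7, R=4, Y=5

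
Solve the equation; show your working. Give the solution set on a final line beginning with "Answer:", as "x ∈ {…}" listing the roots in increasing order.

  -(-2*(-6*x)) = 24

Step 1. [-(-2*(-6*x)) = 24] flip signs both sides, so neg: -2*(-6*x) = -24.
Step 2. [-2*(-6*x) = -24] -2 out front; divide by -2. So div: -6*x = 12.
Step 3. [-6*x = 12] LHS = -6·(…); ÷-6 both sides, so div: x = -2.

Answer: x ∈ {-2}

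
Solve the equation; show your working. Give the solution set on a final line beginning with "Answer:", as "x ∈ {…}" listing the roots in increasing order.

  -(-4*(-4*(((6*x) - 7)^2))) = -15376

Step 1. [-(-4*(-4*(((6*x) - 7)^2))) = -15376] flip signs both sides ⇒ neg: -4*(-4*(((6*x) - 7)^2)) = 15376.
Step 2. [-4*(-4*(((6*x) - 7)^2)) = 15376] -4·(inner) — divide through by -4 ⇒ div: -4*(((6*x) - 7)^2) = -3844.
Step 3. [-4*(((6*x) - 7)^2) = -3844] -4 out front; divide by -4 ⇒ div: ((6*x) - 7)^2 = 961.
Step 4. [((6*x) - 7)^2 = 961] √ both sides: 961 ≥ 0 gives two branches ⇒ sqrt: (6*x) - 7 = 31 or -31.
Step 5. [(6*x) - 7 = 31 or -31] -7 is outermost — add 7 both sides ⇒ sub: 6*x = 38 or -24.
Step 6. [6*x = 38 or -24] LHS = 6·(…); ÷6 both sides. So div: x = 19/3 or -4.

Answer: x ∈ {-4, 19/3}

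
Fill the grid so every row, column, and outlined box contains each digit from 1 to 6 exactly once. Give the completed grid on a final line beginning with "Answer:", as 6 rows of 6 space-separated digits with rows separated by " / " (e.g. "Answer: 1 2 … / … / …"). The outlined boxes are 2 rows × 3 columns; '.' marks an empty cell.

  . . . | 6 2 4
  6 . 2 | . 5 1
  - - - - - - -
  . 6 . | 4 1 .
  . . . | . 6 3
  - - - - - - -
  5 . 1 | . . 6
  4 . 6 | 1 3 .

Step 1. [r4c4∈{2,5}] col 4 places 5 nowhere but r4c4 ⇒ r4c4=5.
Step 2. [r5c2∈{2,3}] row 5 places 3 nowhere but r5c2. So r5c2=3.
Step 3. [r6c2∈{2}] r6c2 has the single candidate 2, so r6c2=2.
Step 4. [r3c3∈{3,5}] in row 3, 5 fits only at r3c3, so r3c3=5.
Step 5. [r3c1∈{2,3}] 3 has one home in row 3: r3c1, so r3c1=3.
Step 6. [r1c1∈{1}] r1c1 has the single candidate 1, so r1c1=1.
Step 7. [r4c2∈{1,4}] across row 4, 1 lands solely at r4c2 ⇒ r4c2=1.
Step 8. [r4c1∈{2}] r4c1 is down to just 2, so r4c1=2.
Step 9. [r5c5∈{4}] r5c5 has the single candidate 4 ⇒ r5c5=4.
Step 10. [r1c2∈{5}] r1c2 is down to just 5, so r1c2=5.
Step 11. [r5c4∈{2}] r5c4 is down to just 2. So r5c4=2.
Step 12. [r2c2∈{4}] r2c2's peers cover all but 4 ⇒ r2c2=4.
Step 13. [r6c6∈{5}] nothing but 5 survives at r6c6 ⇒ r6c6=5.
Step 14. [r2c4∈{3}] only 3 remains possible at r2c4, so r2c4=3.
Step 15. [r4c3∈{4}] only 4 remains possible at r4c3 ⇒ r4c3=4.
Step 16. [r3c6∈{2}] r3c6 has the single candidate 2 ⇒ r3c6=2.
Step 17. [r1c3∈{3}] r1c3 has the single candidate 3 ⇒ r1c3=3.

Answer: 1 5 3 6 2 4 / 6 4 2 3 5 1 / 3 6 5 4 1 2 / 2 1 4 5 6 3 / 5 3 1 2 4 6 / 4 2 6 1 3 5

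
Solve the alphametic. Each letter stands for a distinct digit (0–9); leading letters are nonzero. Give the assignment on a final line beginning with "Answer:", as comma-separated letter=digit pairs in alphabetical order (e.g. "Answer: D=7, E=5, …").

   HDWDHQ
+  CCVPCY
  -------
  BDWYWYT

Step 1. [col 1: Q + Y ≡ T (mod 10)] no forcing yet in column 1 (carry-in 0); Y=3 is free and consistent — try it ⇒ Y=3.
Step 2. [B] the sum has 7 digits but both addends have 6; that extra leading digit B is the final carry, namely 1, so B=1.
Step 3. [col 1: Q + Y ≡ T (mod 10)] several values work for Q in column 1 (Q + Y ≡ T (mod 10), carry-in 0); try Q=6, so Q=6.
Step 4. [col 1: Q + Y ≡ T (mod 10)] column 1 reads Q+Y+carry(0)=T with Q=6, Y=3; with digits 1,3,6 already taken and all letters distinct, the only value for T is 9. So T=9.
Step 5. [col 2: H + C ≡ Y (mod 10)] H=5 is one option consistent with column 2 (H + C ≡ Y (mod 10), carry-in 0) — take it ⇒ H=5.
Step 6. [col 2: H + C ≡ Y (mod 10)] in column 2 we have H+C≡Y with carry-in 0; given H=5, Y=3 and digits 1,3,5,6,9 already taken and all letters distinct, that pins C to 8. So C=8.
Step 7. [col 3: D + P ≡ W (mod 10)] several values work for P in column 3 (D + P ≡ W (mod 10), carry-in 1); try P=7 ⇒ P=7.
Step 8. [col 3: D + P ≡ W (mod 10)] D=4 is one option consistent with column 3 (D + P ≡ W (mod 10), carry-in 1) — take it ⇒ D=4.
Step 9. [col 3: D + P ≡ W (mod 10)] column 3 reads D+P+carry(1)=W with D=4, P=7; with digits 1,3,4,5,6,7,8,9 already taken and all letters distinct, the only value for W is 2, so W=2.
Step 10. [col 4: W + V ≡ Y (mod 10)] column 4: given W=2, Y=3, carry-in 1, and digits 1,2,3,4,5,6,7,8,9 already taken and all letters distinct, W+V≡Y (mod 10) forces V=0 ⇒ V=0.

Answer: B=1, C=8, D=4, H=5, P=7, Q=6, T=9, V=0, W=2, Y=3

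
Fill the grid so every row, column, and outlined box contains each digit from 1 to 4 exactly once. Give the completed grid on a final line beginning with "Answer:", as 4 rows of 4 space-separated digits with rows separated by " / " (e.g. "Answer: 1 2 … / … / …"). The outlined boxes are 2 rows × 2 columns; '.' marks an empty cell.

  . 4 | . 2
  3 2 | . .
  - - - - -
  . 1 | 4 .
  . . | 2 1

Step 1. [r2c3∈{1}] r2c3's peers cover all but 1, so r2c3=1.
Step 2. [r3c4∈{3}] r3c4 has the single candidate 3. So r3c4=3.
Step 3. [r1c3∈{3}] only 3 remains possible at r1c3, so r1c3=3.
Step 4. [r4c2∈{3}] only 3 remains possible at r4c2 ⇒ r4c2=3.
Step 5. [r3c1∈{2}] nothing but 2 survives at r3c1 ⇒ r3c1=2.
Step 6. [r2c4∈{4}] r2c4 has the single candidate 4 ⇒ r2c4=4.
Step 7. [r4c1∈{4}] r4c1 is down to just 4, so r4c1=4.
Step 8. [r1c1∈{1}] r1c1 is down to just 1 ⇒ r1c1=1.

Answer: 1 4 3 2 / 3 2 1 4 / 2 1 4 3 / 4 3 2 1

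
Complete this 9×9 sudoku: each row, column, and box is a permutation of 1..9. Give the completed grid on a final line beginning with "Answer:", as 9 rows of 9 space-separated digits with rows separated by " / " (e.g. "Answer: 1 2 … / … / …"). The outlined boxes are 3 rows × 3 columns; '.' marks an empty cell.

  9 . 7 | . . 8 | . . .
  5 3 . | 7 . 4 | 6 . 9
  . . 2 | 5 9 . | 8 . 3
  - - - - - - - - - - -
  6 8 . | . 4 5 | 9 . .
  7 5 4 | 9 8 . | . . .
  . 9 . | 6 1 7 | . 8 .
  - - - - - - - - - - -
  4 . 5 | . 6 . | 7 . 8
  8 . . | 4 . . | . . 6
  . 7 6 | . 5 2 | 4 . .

Step 1. [r9c9∈{1}] r9c9 is down to just 1, so r9c9=1.
Step 2. [r5c9∈{2}] nothing but 2 survives at r5c9. So r5c9=2.
Step 3. [r5c6∈{3}] nothing but 3 survives at r5c6 ⇒ r5c6=3.
Step 4. [r3c1∈{1}] r3c1 is down to just 1, so r3c1=1.
Step 5. [r1c4∈{1,2,3}] across box 2, 1 lands solely at r1c4, so r1c4=1.
Step 6. [r9c1∈{3}] r9c1's peers cover all but 3 ⇒ r9c1=3.
Step 7. [r4c3∈{1,3}] box 4 places 1 nowhere but r4c3 ⇒ r4c3=1.
Step 8. [r4c8∈{3,7}] r4c8 is the only open cell in row 4 admitting 3 ⇒ r4c8=3.
Step 9. [r6c7∈{5}] r6c7 has the single candidate 5. So r6c7=5.
Step 10. [r1c7∈{2}] r1c7 has the single candidate 2 ⇒ r1c7=2.
Step 11. [r8c8∈{2,5,9}] across row 8, 5 lands solely at r8c8 ⇒ r8c8=5.
Step 12. [r1c8∈{4}] nothing but 4 survives at r1c8. So r1c8=4.
Step 13. [r8c2∈{1,2}] 2 has one home in row 8: r8c2. So r8c2=2.
Step 14. [r8c6∈{1,9}] r8c6 is the only open cell in row 8 admitting 1 ⇒ r8c6=1.
Step 15. [r1c5∈{3}] r1c5 has the single candidate 3 ⇒ r1c5=3.
Step 16. [r5c7∈{1}] r5c7 has the single candidate 1. So r5c7=1.
Step 17. [r3c2∈{4,6}] row 3 places 4 nowhere but r3c2. So r3c2=4.
Step 18. [r9c8∈{9}] r9c8's peers cover all but 9, so r9c8=9.
Step 19. [r5c8∈{6}] r5c8 has the single candidate 6, so r5c8=6.
Step 20. [r1c2∈{6}] r1c2 has the single candidate 6. So r1c2=6.
Step 21. [r7c2∈{1}] r7c2 has the single candidate 1. So r7c2=1.
Step 22. [r6c9∈{4}] r6c9's peers cover all but 4, so r6c9=4.
Step 23. [r3c6∈{6}] r3c6 is down to just 6. So r3c6=6.
Step 24. [r8c3∈{9}] nothing but 9 survives at r8c3, so r8c3=9.
Step 25. [r3c8∈{7}] r3c8 has the single candidate 7. So r3c8=7.
Step 26. [r2c5∈{2}] r2c5 has the single candidate 2, so r2c5=2.
Step 27. [r8c5∈{7}] nothing but 7 survives at r8c5, so r8c5=7.
Step 28. [r9c4∈{8}] r9c4's peers cover all but 8. So r9c4=8.
Step 29. [r7c8∈{2}] r7c8's peers cover all but 2, so r7c8=2.
Step 30. [r4c9∈{7}] r4c9 is down to just 7, so r4c9=7.
Step 31. [r4c4∈{2}] nothing but 2 survives at r4c4 ⇒ r4c4=2.
Step 32. [r6c3∈{3}] r6c3 is down to just 3. So r6c3=3.
Step 33. [r2c8∈{1}] only 1 remains possible at r2c8, so r2c8=1.
Step 34. [r7c6∈{9}] r7c6's peers cover all but 9, so r7c6=9.
Step 35. [r7c4∈{3}] only 3 remains possible at r7c4. So r7c4=3.
Step 36. [r6c1∈{2}] nothing but 2 survives at r6c1, so r6c1=2.
Step 37. [r8c7∈{3}] r8c7's peers cover all but 3, so r8c7=3.
Step 38. [r1c9∈{5}] r1c9 has the single candidate 5, so r1c9=5.
Step 39. [r2c3∈{8}] r2c3 has the single candidate 8 ⇒ r2c3=8.

Answer: 9 6 7 1 3 8 2 4 5 / 5 3 8 7 2 4 6 1 9 / 1 4 2 5 9 6 8 7 3 / 6 8 1 2 4 5 9 3 7 / 7 5 4 9 8 3 1 6 2 / 2 9 3 6 1 7 5 8 4 / 4 1 5 3 6 9 7 2 8 / 8 2 9 4 7 1 3 5 6 / 3 7 6 8 5 2 4 9 1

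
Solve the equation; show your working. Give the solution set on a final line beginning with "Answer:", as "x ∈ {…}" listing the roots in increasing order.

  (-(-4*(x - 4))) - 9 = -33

Step 1. [(-(-4*(x - 4))) - 9 = -33] add 9: x sits inside (… - 9) ⇒ sub: -(-4*(x - 4)) = -24.
Step 2. [-(-4*(x - 4)) = -24] leading − — multiply by −1. So neg: -4*(x - 4) = 24.
Step 3. [-4*(x - 4) = 24] LHS = -4·(…); ÷-4 both sides. So div: x - 4 = -6.
Step 4. [x - 4 = -6] -4 is outermost — add 4 both sides ⇒ sub: x = -2.

Answer: x ∈ {-2}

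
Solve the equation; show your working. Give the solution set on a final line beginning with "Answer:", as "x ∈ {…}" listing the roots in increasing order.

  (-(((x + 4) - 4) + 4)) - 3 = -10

Step 1. [(-(((x + 4) - 4) + 4)) - 3 = -10] the outer -3 inverts by adding 3. So sub: -(((x + 4) - 4) + 4) = -7.
Step 2. [-(((x + 4) - 4) + 4) = -7] leading − — multiply by −1, so neg: ((x + 4) - 4) + 4 = 7.
Step 3. [((x + 4) - 4) + 4 = 7] subtract 4: x sits inside (… + 4). So sub: (x + 4) - 4 = 3.
Step 4. [(x + 4) - 4 = 3] the outer -4 inverts by adding 4. So sub: x + 4 = 7.
Step 5. [x + 4 = 7] subtract 4: x sits inside (… + 4), so sub: x = 3.

Answer: x ∈ {3}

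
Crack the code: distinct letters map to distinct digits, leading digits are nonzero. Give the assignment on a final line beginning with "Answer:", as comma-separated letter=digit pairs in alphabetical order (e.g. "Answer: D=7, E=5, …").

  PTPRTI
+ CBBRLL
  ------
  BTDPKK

Step 1. [col 1: I + L ≡ K (mod 10)] several values work for I in column 1 (I + L ≡ K (mod 10), carry-in 0); try I=8, so I=8.
Step 2. [col 1: I + L ≡ K (mod 10)] several values work for L in column 1 (I + L ≡ K (mod 10), carry-in 0); try L=6, so L=6.
Step 3. [col 1: I + L ≡ K (mod 10)] column 1: given I=8, L=6, carry-in 0, and digits 6,8 already taken and all letters distinct, I+L≡K (mod 10) forces K=4, so K=4.
Step 4. [col 2: T + L ≡ K (mod 10)] from column 2 (L=6, K=4, carry-in 1, digits 4,6,8 already taken and all letters distinct): T must equal 7, so T=7.
Step 5. [col 3: R + R ≡ P (mod 10)] no forcing yet in column 3 (carry-in 1); P=3 is free and consistent — try it, so P=3.
Step 6. [col 3: R + R ≡ P (mod 10)] in column 3 we have R+R≡P with carry-in 1; given P=3 and digits 3,4,6,7,8 already taken and all letters distinct, that pins R to 1, so R=1.
Step 7. [col 4: P + B ≡ D (mod 10)] several values work for D in column 4 (P + B ≡ D (mod 10), carry-in 0); try D=2 ⇒ D=2.
Step 8. [col 4: P + B ≡ D (mod 10)] in column 4 we have P+B≡D with carry-in 0; given P=3, D=2 and digits 1,2,3,4,6,7,8 already taken and all letters distinct, that pins B to 9. So B=9.
Step 9. [col 6: P + C ≡ B (mod 10)] column 6: given P=3, B=9, carry-in 1, and digits 1,2,3,4,6,7,8,9 already taken and all letters distinct, P+C≡B (mod 10) forces C=5 ⇒ C=5.

Answer: B=9, C=5, D=2, I=8, K=4, L=6, P=3, R=1, T=7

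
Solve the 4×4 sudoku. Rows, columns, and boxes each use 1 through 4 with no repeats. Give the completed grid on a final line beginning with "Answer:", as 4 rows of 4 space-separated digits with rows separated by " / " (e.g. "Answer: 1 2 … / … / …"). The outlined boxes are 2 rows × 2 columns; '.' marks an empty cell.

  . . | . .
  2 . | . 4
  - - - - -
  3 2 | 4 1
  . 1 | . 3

Step 1. [r2c2∈{3}] r2c2 is down to just 3, so r2c2=3.
Step 2. [r1c1∈{1,4}] col 1 places 1 nowhere but r1c1. So r1c1=1.
Step 3. [r1c3∈{2,3}] r1c3 is the only open cell in row 1 admitting 3, so r1c3=3.
Step 4. [r2c3∈{1}] nothing but 1 survives at r2c3. So r2c3=1.
Step 5. [r1c2∈{4}] r1c2 is down to just 4. So r1c2=4.
Step 6. [r4c3∈{2}] r4c3 is down to just 2 ⇒ r4c3=2.
Step 7. [r1c4∈{2}] nothing but 2 survives at r1c4, so r1c4=2.
Step 8. [r4c1∈{4}] nothing but 4 survives at r4c1. So r4c1=4.

Answer: 1 4 3 2 / 2 3 1 4 / 3 2 4 1 / 4 1 2 3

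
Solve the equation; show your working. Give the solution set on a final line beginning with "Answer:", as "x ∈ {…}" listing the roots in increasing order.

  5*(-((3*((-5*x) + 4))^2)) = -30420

Step 1. [5*(-((3*((-5*x) + 4))^2)) = -30420] LHS = 5·(…); ÷5 both sides. So div: -((3*((-5*x) + 4))^2) = -6084.
Step 2. [-((3*((-5*x) + 4))^2) = -6084] LHS negated; negate both sides. So neg: (3*((-5*x) + 4))^2 = 6084.
Step 3. [(3*((-5*x) + 4))^2 = 6084] 6084 ≥ 0, LHS is (·)² — take ±√ ⇒ sqrt: 3*((-5*x) + 4) = 78 or -78.
Step 4. [3*((-5*x) + 4) = 78 or -78] 3 out front; divide by 3. So div: (-5*x) + 4 = 26 or -26.
Step 5. [(-5*x) + 4 = 26 or -26] 4 comes off first (subtract 4), so sub: -5*x = 22 or -30.
Step 6. [-5*x = 22 or -30] LHS = -5·(…); ÷-5 both sides. So div: x = -22/5 or 6.

Answer: x ∈ {-22/5, 6}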